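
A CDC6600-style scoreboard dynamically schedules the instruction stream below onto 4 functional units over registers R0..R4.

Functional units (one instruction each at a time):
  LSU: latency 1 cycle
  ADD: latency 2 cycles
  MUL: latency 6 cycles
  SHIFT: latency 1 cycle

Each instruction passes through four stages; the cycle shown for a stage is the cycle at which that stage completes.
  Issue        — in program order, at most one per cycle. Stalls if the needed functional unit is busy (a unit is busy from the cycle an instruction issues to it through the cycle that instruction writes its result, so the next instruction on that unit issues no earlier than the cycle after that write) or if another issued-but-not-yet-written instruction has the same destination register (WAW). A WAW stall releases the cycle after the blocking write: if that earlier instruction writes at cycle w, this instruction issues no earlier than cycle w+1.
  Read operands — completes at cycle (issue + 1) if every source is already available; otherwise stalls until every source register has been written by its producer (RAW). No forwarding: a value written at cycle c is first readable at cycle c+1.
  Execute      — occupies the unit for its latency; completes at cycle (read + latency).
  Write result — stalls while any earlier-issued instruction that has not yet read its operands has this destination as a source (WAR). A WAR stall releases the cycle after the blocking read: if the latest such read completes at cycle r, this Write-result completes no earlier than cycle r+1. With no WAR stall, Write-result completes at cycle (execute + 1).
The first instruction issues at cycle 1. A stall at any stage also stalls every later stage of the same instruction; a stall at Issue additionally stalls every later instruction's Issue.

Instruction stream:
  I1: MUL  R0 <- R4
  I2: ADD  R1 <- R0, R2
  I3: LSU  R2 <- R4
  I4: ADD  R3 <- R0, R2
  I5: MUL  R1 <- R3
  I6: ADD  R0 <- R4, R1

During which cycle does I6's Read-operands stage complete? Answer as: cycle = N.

[1] I1 issues→MUL
[2] I1 reads; I2 issues→ADD
[3] I3 issues→LSU
[4] I3 reads
[5] I3 exec-done
[8] I1 exec-done
[9] I1 writes R0
[10] I2 reads
[11] I3 writes R2
[12] I2 exec-done
[13] I2 writes R1
[14] I4 issues→ADD
[15] I4 reads; I5 issues→MUL
[17] I4 exec-done
[18] I4 writes R3
[19] I5 reads; I6 issues→ADD
[25] I5 exec-done
[26] I5 writes R1
[27] I6 reads
[29] I6 exec-done
[30] I6 writes R0

cycle = 27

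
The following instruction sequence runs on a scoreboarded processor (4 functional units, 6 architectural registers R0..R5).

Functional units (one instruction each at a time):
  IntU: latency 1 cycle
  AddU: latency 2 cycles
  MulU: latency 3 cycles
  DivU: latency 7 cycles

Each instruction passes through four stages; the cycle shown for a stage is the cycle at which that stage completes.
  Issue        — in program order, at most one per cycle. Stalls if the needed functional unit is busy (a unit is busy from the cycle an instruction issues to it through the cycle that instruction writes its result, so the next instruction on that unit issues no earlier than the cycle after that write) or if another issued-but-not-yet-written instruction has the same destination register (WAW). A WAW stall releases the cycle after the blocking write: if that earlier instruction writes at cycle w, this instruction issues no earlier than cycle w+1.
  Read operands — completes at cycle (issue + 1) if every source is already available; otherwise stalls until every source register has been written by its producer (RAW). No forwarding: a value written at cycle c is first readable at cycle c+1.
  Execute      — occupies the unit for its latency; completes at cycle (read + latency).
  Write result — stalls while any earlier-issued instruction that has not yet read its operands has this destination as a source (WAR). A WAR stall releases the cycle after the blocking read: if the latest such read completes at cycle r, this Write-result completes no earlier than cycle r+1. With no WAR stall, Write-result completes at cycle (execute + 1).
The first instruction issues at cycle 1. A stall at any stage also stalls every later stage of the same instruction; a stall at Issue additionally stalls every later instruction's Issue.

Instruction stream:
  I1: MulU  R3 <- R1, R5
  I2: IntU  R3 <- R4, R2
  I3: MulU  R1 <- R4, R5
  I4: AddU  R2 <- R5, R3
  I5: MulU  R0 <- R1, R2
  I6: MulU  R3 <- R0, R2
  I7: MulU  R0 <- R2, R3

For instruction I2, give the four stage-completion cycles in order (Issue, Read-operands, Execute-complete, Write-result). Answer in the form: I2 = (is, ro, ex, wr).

I2 = (7, 8, 9, 10)

t=1  I1→MulU
t=2  I1 RO
t=5  I1 EX
t=6  I1 WR R3
t=7  I2→IntU
t=8  I2 RO, I3→MulU
t=9  I2 EX, I3 RO, I4→AddU
t=10  I2 WR R3
t=11  I4 RO
t=12  I3 EX
t=13  I3 WR R1, I4 EX
t=14  I4 WR R2, I5→MulU
t=15  I5 RO
t=18  I5 EX
t=19  I5 WR R0
t=20  I6→MulU
t=21  I6 RO
t=24  I6 EX
t=25  I6 WR R3
t=26  I7→MulU
t=27  I7 RO
t=30  I7 EX
t=31  I7 WR R0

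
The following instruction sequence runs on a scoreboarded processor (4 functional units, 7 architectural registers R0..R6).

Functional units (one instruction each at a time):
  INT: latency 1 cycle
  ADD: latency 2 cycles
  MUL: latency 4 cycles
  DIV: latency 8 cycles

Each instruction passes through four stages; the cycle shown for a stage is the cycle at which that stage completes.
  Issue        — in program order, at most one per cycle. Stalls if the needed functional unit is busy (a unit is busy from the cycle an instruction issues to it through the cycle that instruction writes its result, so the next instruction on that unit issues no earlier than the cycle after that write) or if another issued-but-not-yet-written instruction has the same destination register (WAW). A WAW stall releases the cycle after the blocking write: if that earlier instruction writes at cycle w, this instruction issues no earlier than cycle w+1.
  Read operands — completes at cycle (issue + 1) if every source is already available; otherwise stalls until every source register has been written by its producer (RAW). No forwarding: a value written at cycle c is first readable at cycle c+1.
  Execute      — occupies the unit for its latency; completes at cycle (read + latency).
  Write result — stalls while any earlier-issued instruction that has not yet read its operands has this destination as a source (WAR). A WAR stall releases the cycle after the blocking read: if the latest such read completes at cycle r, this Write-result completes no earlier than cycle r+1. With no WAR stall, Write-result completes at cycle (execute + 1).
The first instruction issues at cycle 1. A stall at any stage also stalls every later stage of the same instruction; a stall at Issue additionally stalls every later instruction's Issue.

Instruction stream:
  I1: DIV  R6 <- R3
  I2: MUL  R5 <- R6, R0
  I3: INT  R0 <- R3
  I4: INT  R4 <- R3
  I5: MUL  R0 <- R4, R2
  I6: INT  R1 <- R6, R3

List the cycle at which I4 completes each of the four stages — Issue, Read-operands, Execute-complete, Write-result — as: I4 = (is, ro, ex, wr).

I4 = (14, 15, 16, 17)

t=1  I1→DIV
t=2  I1 RO · I2→MUL
t=3  I3→INT
t=4  I3 RO
t=5  I3 EX
t=10  I1 EX
t=11  I1 WR R6
t=12  I2 RO
t=13  I3 WR R0
t=14  I4→INT
t=15  I4 RO
t=16  I2 EX · I4 EX
t=17  I2 WR R5 · I4 WR R4
t=18  I5→MUL
t=19  I5 RO · I6→INT
t=20  I6 RO
t=21  I6 EX
t=22  I6 WR R1
t=23  I5 EX
t=24  I5 WR R0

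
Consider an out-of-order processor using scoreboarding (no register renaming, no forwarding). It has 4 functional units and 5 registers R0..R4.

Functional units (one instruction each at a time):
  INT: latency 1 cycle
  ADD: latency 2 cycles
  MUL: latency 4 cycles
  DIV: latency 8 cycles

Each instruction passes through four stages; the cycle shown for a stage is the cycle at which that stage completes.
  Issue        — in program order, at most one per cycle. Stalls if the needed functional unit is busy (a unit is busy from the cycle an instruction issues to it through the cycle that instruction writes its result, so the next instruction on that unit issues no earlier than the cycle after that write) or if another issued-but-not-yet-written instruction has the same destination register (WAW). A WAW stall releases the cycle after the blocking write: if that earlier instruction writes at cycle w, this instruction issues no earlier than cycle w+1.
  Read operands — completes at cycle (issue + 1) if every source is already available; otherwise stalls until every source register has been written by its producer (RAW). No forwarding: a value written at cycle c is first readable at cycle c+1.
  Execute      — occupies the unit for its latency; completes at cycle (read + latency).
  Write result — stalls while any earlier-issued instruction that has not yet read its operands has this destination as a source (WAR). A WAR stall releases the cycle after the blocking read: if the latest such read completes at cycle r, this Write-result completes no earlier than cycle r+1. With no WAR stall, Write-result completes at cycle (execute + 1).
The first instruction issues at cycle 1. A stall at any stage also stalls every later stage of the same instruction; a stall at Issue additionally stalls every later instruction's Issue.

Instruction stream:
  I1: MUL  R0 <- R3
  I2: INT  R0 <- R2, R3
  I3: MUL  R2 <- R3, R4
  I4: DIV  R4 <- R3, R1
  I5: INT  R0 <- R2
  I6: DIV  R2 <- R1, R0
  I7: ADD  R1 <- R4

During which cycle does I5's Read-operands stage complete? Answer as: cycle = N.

t=1  issue I1 (MUL)
t=2  I1 read-ops
t=6  I1 finished on MUL
t=7  I1→R0
t=8  issue I2 (INT)
t=9  I2 read-ops, issue I3 (MUL)
t=10  I2 finished on INT, I3 read-ops, issue I4 (DIV)
t=11  I2→R0, I4 read-ops
t=12  issue I5 (INT)
t=14  I3 finished on MUL
t=15  I3→R2
t=16  I5 read-ops
t=17  I5 finished on INT
t=18  I5→R0
t=19  I4 finished on DIV
t=20  I4→R4
t=21  issue I6 (DIV)
t=22  I6 read-ops, issue I7 (ADD)
t=23  I7 read-ops
t=25  I7 finished on ADD
t=26  I7→R1
t=30  I6 finished on DIV
t=31  I6→R2

cycle = 16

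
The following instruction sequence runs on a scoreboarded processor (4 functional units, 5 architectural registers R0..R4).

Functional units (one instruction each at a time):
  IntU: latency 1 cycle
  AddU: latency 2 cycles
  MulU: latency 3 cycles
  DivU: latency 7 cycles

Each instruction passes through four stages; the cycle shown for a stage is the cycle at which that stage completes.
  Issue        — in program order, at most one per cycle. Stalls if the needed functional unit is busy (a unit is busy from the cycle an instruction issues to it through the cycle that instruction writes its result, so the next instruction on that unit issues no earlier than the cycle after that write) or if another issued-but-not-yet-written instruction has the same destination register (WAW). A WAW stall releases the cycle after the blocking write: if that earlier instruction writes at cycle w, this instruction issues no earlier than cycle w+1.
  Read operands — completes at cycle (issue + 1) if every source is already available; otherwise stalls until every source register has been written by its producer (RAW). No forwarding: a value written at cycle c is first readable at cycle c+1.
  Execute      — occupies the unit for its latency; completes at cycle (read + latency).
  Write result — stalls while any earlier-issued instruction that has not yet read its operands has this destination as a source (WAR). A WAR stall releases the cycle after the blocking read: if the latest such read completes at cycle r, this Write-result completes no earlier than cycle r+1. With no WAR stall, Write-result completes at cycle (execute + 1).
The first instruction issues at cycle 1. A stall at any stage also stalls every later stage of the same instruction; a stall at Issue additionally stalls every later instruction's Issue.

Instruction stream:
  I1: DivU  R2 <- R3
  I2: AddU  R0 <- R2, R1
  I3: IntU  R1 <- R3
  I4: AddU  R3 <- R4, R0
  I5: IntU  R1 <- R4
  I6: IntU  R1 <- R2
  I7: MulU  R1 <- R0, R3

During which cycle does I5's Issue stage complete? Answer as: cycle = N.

cycle = 16

c1: I1 dispatched to DivU
c2: I1 operands ready; I2 dispatched to AddU
c3: I3 dispatched to IntU
c4: I3 operands ready
c5: I3 complete
c9: I1 complete
c10: R2←I1
c11: I2 operands ready
c12: R1←I3
c13: I2 complete
c14: R0←I2
c15: I4 dispatched to AddU
c16: I4 operands ready; I5 dispatched to IntU
c17: I5 operands ready
c18: I4 complete; I5 complete
c19: R3←I4; R1←I5
c20: I6 dispatched to IntU
c21: I6 operands ready
c22: I6 complete
c23: R1←I6
c24: I7 dispatched to MulU
c25: I7 operands ready
c28: I7 complete
c29: R1←I7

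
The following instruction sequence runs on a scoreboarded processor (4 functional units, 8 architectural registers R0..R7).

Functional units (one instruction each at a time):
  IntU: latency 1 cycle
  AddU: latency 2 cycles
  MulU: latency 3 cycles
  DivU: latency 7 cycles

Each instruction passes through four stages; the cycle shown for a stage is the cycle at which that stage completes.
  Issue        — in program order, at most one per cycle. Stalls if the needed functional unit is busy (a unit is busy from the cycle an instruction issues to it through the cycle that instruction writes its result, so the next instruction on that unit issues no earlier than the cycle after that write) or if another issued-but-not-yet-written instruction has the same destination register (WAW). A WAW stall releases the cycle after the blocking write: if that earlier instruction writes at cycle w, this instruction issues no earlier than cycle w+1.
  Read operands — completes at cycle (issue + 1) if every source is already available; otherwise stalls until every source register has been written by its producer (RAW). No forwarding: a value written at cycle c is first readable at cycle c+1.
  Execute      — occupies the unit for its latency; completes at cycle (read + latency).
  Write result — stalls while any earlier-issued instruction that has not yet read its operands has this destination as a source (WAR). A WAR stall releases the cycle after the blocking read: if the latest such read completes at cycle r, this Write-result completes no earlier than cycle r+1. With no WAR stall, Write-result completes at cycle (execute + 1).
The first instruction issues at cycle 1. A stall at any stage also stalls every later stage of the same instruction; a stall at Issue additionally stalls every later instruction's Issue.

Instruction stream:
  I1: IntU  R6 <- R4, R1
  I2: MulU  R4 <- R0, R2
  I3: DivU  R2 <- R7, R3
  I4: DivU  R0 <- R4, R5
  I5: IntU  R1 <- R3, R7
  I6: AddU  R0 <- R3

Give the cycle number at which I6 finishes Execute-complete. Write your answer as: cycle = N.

cycle = 26

t=1  issue I1 (IntU)
t=2  I1 read-ops · issue I2 (MulU)
t=3  I1 finished on IntU · I2 read-ops · issue I3 (DivU)
t=4  I1→R6 · I3 read-ops
t=6  I2 finished on MulU
t=7  I2→R4
t=11  I3 finished on DivU
t=12  I3→R2
t=13  issue I4 (DivU)
t=14  I4 read-ops · issue I5 (IntU)
t=15  I5 read-ops
t=16  I5 finished on IntU
t=17  I5→R1
t=21  I4 finished on DivU
t=22  I4→R0
t=23  issue I6 (AddU)
t=24  I6 read-ops
t=26  I6 finished on AddU
t=27  I6→R0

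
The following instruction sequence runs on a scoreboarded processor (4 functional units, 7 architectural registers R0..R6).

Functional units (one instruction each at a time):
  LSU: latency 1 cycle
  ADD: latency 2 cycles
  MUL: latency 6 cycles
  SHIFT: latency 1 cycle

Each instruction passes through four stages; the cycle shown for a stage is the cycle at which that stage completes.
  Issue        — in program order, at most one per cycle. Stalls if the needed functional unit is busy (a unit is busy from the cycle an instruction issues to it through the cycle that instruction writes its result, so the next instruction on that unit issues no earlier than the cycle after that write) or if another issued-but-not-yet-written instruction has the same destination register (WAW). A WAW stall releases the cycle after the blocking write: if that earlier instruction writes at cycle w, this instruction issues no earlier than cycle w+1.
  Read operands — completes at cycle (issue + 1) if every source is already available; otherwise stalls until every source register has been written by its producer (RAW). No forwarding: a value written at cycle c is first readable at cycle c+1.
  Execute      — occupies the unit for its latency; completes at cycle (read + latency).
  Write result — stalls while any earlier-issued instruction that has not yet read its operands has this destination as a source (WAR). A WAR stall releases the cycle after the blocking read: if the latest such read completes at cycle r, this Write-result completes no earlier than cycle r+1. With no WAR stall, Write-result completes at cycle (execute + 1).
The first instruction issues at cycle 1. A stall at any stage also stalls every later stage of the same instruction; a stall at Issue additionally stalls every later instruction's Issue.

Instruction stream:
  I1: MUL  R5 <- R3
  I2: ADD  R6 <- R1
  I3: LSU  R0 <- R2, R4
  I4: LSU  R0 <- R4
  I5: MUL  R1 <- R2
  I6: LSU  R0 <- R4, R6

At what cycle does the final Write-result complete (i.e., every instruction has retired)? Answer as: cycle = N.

cycle = 18

I1  is:1  ro:2  ex:8  wr:9
I2  is:2  ro:3  ex:5  wr:6
I3  is:3  ro:4  ex:5  wr:6
I4  is:7  ro:8  ex:9  wr:10  — struct: LSU busy until I3 writes@6
I5  is:10  ro:11  ex:17  wr:18  — struct: MUL busy until I1 writes@9
I6  is:11  ro:12  ex:13  wr:14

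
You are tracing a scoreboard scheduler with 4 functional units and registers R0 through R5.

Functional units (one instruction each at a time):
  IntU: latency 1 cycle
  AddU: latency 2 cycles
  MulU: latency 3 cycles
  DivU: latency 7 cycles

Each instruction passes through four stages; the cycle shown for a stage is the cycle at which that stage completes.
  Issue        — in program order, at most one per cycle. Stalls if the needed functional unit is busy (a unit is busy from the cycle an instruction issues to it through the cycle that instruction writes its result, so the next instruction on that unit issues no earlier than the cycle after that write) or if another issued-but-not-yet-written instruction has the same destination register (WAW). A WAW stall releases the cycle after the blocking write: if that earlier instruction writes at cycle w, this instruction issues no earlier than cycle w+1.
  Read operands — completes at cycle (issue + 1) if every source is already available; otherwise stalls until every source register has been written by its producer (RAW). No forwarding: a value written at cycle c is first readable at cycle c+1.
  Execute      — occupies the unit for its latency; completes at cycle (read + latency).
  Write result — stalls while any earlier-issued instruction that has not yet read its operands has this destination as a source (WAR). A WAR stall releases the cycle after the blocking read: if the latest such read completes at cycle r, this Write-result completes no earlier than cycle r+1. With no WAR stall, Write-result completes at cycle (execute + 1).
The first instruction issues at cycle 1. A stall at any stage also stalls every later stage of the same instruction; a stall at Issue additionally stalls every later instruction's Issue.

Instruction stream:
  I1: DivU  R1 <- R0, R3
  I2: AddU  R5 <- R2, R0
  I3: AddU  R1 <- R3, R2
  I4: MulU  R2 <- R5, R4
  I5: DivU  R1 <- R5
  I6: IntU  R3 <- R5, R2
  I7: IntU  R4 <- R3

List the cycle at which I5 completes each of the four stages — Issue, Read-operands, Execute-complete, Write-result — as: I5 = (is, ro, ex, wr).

I5 = (16, 17, 24, 25)

cycle 1: I1→DivU
cycle 2: I1 RO, I2→AddU
cycle 3: I2 RO
cycle 5: I2 EX
cycle 6: I2 WR R5
cycle 9: I1 EX
cycle 10: I1 WR R1
cycle 11: I3→AddU
cycle 12: I3 RO, I4→MulU
cycle 13: I4 RO
cycle 14: I3 EX
cycle 15: I3 WR R1
cycle 16: I4 EX, I5→DivU
cycle 17: I4 WR R2, I5 RO, I6→IntU
cycle 18: I6 RO
cycle 19: I6 EX
cycle 20: I6 WR R3
cycle 21: I7→IntU
cycle 22: I7 RO
cycle 23: I7 EX
cycle 24: I5 EX, I7 WR R4
cycle 25: I5 WR R1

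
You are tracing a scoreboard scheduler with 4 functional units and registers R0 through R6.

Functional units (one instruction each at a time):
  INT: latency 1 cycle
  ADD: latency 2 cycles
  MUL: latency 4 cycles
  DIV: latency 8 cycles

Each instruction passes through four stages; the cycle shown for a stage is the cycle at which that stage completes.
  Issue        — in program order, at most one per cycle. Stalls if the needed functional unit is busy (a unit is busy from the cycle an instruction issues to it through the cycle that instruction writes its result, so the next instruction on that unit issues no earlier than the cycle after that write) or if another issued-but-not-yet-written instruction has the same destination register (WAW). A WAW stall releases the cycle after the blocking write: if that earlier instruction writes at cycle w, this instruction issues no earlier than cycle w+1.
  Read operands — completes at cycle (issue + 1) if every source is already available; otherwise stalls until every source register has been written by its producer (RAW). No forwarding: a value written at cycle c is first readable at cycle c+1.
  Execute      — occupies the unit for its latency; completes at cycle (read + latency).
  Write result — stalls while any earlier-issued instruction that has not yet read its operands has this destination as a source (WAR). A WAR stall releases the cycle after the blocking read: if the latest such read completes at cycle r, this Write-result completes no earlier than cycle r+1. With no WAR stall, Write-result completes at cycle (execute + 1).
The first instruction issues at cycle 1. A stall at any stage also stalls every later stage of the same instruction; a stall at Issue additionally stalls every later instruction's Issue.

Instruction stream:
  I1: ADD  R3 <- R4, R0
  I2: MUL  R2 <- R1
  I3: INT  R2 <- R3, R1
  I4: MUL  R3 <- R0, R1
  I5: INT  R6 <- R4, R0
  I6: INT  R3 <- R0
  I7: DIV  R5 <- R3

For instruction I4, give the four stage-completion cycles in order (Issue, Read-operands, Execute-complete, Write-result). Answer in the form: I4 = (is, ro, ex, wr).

I4 = (10, 11, 15, 16)

t=1  I1→ADD
t=2  I1 RO | I2→MUL
t=3  I2 RO
t=4  I1 EX
t=5  I1 WR R3
t=7  I2 EX
t=8  I2 WR R2
t=9  I3→INT
t=10  I3 RO | I4→MUL
t=11  I3 EX | I4 RO
t=12  I3 WR R2
t=13  I5→INT
t=14  I5 RO
t=15  I4 EX | I5 EX
t=16  I4 WR R3 | I5 WR R6
t=17  I6→INT
t=18  I6 RO | I7→DIV
t=19  I6 EX
t=20  I6 WR R3
t=21  I7 RO
t=29  I7 EX
t=30  I7 WR R5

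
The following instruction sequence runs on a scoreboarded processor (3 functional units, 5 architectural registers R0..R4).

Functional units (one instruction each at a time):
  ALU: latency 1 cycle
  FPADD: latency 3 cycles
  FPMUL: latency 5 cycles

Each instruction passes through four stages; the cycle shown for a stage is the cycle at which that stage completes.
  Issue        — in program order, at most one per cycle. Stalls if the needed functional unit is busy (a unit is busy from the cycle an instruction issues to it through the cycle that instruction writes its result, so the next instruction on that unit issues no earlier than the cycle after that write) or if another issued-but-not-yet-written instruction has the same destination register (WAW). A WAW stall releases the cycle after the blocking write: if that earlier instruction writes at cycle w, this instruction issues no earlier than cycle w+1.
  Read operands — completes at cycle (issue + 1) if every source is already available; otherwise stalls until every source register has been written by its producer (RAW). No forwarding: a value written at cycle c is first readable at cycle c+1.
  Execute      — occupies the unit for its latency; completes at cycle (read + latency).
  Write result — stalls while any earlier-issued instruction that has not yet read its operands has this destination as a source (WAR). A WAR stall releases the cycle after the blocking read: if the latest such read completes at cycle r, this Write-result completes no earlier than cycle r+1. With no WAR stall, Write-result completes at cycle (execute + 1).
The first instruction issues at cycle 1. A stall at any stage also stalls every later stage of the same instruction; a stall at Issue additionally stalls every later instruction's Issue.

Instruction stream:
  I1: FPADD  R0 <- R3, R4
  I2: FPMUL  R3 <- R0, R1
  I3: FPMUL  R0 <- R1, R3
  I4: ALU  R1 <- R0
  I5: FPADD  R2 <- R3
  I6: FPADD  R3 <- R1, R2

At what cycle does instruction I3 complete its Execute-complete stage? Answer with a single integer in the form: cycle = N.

cycle = 20

cycle 1: I1→FPADD
cycle 2: I1 RO, I2→FPMUL
cycle 5: I1 EX
cycle 6: I1 WR R0
cycle 7: I2 RO
cycle 12: I2 EX
cycle 13: I2 WR R3
cycle 14: I3→FPMUL
cycle 15: I3 RO, I4→ALU
cycle 16: I5→FPADD
cycle 17: I5 RO
cycle 20: I3 EX, I5 EX
cycle 21: I3 WR R0, I5 WR R2
cycle 22: I4 RO, I6→FPADD
cycle 23: I4 EX
cycle 24: I4 WR R1
cycle 25: I6 RO
cycle 28: I6 EX
cycle 29: I6 WR R3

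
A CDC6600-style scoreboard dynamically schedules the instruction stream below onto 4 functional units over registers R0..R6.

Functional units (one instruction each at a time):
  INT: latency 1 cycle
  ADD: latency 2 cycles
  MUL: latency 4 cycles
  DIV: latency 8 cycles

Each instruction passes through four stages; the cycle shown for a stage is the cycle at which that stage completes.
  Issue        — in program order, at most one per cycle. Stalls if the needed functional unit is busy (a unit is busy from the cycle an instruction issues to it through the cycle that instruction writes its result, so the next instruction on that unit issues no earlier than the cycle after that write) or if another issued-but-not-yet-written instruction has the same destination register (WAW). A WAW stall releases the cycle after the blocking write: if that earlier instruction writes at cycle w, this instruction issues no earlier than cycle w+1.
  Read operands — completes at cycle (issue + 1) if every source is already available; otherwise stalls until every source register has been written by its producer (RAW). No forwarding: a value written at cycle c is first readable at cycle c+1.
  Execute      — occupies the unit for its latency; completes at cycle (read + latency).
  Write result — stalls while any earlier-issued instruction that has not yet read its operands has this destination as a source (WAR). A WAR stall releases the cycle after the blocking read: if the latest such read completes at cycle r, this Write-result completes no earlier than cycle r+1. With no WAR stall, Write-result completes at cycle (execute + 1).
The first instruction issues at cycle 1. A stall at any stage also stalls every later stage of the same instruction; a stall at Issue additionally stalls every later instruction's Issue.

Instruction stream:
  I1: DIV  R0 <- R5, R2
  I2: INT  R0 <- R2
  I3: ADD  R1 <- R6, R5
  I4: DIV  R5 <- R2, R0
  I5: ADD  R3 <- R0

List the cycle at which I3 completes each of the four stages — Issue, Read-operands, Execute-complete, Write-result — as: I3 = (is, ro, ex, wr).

I3 = (13, 14, 16, 17)

cycle 1: issue I1 (DIV)
cycle 2: I1 read-ops
cycle 10: I1 finished on DIV
cycle 11: I1→R0
cycle 12: issue I2 (INT)
cycle 13: I2 read-ops | issue I3 (ADD)
cycle 14: I2 finished on INT | I3 read-ops | issue I4 (DIV)
cycle 15: I2→R0
cycle 16: I3 finished on ADD | I4 read-ops
cycle 17: I3→R1
cycle 18: issue I5 (ADD)
cycle 19: I5 read-ops
cycle 21: I5 finished on ADD
cycle 22: I5→R3
cycle 24: I4 finished on DIV
cycle 25: I4→R5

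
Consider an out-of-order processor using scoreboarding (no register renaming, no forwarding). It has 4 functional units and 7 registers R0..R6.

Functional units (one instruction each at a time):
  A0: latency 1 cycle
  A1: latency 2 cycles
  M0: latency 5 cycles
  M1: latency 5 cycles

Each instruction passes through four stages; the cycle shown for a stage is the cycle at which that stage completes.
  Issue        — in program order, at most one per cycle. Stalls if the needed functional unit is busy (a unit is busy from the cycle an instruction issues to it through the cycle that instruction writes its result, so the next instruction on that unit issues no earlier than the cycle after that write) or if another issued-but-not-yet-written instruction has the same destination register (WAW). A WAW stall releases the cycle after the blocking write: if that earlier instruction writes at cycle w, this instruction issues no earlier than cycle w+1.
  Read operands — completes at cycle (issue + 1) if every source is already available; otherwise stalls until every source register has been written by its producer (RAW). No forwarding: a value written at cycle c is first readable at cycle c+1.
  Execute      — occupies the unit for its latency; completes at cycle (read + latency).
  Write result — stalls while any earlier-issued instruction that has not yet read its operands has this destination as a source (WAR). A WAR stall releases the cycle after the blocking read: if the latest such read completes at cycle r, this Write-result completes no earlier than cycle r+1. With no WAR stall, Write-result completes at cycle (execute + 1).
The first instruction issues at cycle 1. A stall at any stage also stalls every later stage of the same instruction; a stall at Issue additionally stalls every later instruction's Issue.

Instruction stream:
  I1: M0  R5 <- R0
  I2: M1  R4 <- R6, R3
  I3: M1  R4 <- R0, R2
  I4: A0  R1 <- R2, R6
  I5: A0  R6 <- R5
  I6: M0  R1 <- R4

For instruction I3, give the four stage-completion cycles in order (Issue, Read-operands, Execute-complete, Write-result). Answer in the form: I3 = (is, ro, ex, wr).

t=1  issue I1 (M0)
t=2  I1 read-ops, issue I2 (M1)
t=3  I2 read-ops
t=7  I1 finished on M0
t=8  I1→R5, I2 finished on M1
t=9  I2→R4
t=10  issue I3 (M1)
t=11  I3 read-ops, issue I4 (A0)
t=12  I4 read-ops
t=13  I4 finished on A0
t=14  I4→R1
t=15  issue I5 (A0)
t=16  I3 finished on M1, I5 read-ops, issue I6 (M0)
t=17  I3→R4, I5 finished on A0
t=18  I5→R6, I6 read-ops
t=23  I6 finished on M0
t=24  I6→R1

I3 = (10, 11, 16, 17)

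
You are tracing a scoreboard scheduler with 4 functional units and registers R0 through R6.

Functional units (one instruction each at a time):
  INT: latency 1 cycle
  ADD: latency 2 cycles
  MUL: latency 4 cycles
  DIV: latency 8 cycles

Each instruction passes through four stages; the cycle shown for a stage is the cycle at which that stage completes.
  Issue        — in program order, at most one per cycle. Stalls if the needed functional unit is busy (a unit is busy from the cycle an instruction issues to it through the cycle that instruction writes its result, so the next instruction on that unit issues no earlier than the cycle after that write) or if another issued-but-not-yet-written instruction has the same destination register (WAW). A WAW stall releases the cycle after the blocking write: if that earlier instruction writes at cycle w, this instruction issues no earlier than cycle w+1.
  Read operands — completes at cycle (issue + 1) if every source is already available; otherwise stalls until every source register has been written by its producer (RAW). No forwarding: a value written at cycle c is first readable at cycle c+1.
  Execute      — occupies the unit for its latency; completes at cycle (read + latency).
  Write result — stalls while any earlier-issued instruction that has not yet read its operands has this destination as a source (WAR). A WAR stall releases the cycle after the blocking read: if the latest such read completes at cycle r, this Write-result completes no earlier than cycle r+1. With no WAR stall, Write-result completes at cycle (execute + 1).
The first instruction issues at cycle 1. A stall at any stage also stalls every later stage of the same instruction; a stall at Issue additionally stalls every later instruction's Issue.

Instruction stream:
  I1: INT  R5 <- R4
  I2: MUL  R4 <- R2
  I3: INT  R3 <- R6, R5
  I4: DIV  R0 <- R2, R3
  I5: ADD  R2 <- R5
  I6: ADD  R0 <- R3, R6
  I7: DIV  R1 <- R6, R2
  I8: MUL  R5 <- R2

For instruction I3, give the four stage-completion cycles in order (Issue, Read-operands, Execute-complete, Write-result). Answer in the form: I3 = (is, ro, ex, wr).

t=1  I1→INT
t=2  I1 RO, I2→MUL
t=3  I1 EX, I2 RO
t=4  I1 WR R5
t=5  I3→INT
t=6  I3 RO, I4→DIV
t=7  I2 EX, I3 EX, I5→ADD
t=8  I2 WR R4, I3 WR R3, I5 RO
t=9  I4 RO
t=10  I5 EX
t=11  I5 WR R2
t=17  I4 EX
t=18  I4 WR R0
t=19  I6→ADD
t=20  I6 RO, I7→DIV
t=21  I7 RO, I8→MUL
t=22  I6 EX, I8 RO
t=23  I6 WR R0
t=26  I8 EX
t=27  I8 WR R5
t=29  I7 EX
t=30  I7 WR R1

I3 = (5, 6, 7, 8)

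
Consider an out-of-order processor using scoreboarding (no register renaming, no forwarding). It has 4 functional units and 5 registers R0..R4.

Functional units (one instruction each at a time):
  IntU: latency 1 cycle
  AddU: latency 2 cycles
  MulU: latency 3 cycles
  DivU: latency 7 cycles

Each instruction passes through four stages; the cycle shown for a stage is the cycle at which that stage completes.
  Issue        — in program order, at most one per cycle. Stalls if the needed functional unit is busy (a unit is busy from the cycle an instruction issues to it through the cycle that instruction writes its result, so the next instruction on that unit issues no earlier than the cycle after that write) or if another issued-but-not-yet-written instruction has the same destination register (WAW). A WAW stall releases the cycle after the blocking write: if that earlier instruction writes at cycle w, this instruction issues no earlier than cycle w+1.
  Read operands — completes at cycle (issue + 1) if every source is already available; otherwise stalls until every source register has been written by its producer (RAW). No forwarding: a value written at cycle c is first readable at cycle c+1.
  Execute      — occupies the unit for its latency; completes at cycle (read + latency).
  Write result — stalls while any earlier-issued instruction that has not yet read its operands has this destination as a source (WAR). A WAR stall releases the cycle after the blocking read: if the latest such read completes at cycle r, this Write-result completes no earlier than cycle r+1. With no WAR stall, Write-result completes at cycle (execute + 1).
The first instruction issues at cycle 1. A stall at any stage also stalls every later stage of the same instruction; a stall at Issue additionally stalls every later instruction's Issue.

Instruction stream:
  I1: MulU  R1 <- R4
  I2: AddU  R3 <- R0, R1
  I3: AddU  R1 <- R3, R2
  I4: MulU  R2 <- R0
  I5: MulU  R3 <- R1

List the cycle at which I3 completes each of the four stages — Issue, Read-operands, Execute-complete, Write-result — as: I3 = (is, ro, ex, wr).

I3 = (11, 12, 14, 15)

I1 -> (1, 2, 5, 6)
I2 -> (2, 7, 9, 10)  // RAW R1: wait I1 write@6
I3 -> (11, 12, 14, 15)  // struct: AddU busy until I2 writes@10
I4 -> (12, 13, 16, 17)
I5 -> (18, 19, 22, 23)  // struct: MulU busy until I4 writes@17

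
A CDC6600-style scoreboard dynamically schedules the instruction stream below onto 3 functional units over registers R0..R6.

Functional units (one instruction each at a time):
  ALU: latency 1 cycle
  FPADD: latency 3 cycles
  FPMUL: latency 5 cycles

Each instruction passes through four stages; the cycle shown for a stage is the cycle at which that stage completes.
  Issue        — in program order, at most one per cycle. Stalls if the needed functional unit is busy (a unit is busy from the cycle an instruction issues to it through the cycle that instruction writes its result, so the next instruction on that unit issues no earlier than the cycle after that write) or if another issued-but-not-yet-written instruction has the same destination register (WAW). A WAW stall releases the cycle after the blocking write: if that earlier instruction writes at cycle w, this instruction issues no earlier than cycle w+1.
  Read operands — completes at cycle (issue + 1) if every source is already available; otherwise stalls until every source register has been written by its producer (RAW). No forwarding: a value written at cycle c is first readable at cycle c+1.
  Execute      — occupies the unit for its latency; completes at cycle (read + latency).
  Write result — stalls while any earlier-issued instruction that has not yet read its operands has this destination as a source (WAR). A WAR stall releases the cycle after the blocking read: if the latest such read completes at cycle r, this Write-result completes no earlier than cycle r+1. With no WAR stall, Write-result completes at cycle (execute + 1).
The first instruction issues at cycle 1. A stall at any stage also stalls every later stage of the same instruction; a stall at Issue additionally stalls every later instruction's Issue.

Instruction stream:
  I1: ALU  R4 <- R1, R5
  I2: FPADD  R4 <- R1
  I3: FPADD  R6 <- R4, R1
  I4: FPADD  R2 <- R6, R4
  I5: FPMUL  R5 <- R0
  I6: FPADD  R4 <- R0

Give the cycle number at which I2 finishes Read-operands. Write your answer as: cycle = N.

cycle = 6

I1 -> (1, 2, 3, 4)
I2 -> (5, 6, 9, 10)  // WAW R4: wait I1 write@4
I3 -> (11, 12, 15, 16)  // struct: FPADD busy until I2 writes@10
I4 -> (17, 18, 21, 22)  // struct: FPADD busy until I3 writes@16
I5 -> (18, 19, 24, 25)
I6 -> (23, 24, 27, 28)  // struct: FPADD busy until I4 writes@22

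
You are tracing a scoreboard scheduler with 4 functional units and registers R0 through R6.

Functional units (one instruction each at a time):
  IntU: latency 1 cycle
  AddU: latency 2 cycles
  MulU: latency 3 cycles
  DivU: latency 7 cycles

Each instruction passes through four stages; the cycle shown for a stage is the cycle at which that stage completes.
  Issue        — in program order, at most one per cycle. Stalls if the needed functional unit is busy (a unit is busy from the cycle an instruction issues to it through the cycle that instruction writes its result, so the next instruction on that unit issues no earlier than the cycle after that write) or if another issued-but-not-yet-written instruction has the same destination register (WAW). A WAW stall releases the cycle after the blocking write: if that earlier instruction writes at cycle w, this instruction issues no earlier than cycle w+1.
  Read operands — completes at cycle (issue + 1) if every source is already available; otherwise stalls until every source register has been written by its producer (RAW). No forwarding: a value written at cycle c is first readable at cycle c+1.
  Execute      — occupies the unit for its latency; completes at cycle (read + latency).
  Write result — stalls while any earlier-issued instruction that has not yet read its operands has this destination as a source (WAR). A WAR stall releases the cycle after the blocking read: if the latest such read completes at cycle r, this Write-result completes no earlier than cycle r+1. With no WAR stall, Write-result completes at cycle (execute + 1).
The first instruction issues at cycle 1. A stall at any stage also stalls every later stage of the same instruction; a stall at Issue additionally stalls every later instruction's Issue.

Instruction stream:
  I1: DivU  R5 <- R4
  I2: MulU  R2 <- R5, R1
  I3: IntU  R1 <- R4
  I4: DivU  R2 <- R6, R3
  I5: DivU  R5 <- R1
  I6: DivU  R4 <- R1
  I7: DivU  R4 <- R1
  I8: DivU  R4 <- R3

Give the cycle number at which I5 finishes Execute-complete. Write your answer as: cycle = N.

cycle = 34

[1] issue I1 (DivU)
[2] I1 read-ops; issue I2 (MulU)
[3] issue I3 (IntU)
[4] I3 read-ops
[5] I3 finished on IntU
[9] I1 finished on DivU
[10] I1→R5
[11] I2 read-ops
[12] I3→R1
[14] I2 finished on MulU
[15] I2→R2
[16] issue I4 (DivU)
[17] I4 read-ops
[24] I4 finished on DivU
[25] I4→R2
[26] issue I5 (DivU)
[27] I5 read-ops
[34] I5 finished on DivU
[35] I5→R5
[36] issue I6 (DivU)
[37] I6 read-ops
[44] I6 finished on DivU
[45] I6→R4
[46] issue I7 (DivU)
[47] I7 read-ops
[54] I7 finished on DivU
[55] I7→R4
[56] issue I8 (DivU)
[57] I8 read-ops
[64] I8 finished on DivU
[65] I8→R4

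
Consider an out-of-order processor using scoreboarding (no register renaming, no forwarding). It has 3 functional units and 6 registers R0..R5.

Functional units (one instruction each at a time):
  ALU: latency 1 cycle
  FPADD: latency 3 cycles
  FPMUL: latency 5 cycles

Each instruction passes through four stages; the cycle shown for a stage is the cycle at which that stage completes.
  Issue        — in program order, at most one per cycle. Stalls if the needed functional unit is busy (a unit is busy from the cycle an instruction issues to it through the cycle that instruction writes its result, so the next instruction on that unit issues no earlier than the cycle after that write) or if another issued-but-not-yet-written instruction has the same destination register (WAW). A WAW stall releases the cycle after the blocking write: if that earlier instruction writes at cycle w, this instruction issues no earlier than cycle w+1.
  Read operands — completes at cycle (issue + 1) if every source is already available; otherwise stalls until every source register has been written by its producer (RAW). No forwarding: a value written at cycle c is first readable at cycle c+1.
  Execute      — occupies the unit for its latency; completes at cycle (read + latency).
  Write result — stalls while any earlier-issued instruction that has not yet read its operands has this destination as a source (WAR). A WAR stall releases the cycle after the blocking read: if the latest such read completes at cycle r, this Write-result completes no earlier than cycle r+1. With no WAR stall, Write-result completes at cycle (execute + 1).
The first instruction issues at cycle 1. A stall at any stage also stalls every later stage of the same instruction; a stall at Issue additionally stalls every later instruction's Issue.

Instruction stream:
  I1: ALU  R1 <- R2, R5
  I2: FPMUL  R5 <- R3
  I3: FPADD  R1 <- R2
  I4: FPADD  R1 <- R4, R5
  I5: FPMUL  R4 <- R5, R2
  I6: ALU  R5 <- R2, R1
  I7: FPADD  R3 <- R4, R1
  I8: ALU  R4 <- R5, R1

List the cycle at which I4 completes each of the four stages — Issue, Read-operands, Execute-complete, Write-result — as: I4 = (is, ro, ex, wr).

I1 -> (1, 2, 3, 4)
I2 -> (2, 3, 8, 9)
I3 -> (5, 6, 9, 10)  // WAW R1: wait I1 write@4
I4 -> (11, 12, 15, 16)  // struct: FPADD busy until I3 writes@10
I5 -> (12, 13, 18, 19)
I6 -> (13, 17, 18, 19)  // RAW R1: wait I4 write@16
I7 -> (17, 20, 23, 24)  // struct: FPADD busy until I4 writes@16, RAW R4: wait I5 write@19
I8 -> (20, 21, 22, 23)  // struct: ALU busy until I6 writes@19

I4 = (11, 12, 15, 16)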